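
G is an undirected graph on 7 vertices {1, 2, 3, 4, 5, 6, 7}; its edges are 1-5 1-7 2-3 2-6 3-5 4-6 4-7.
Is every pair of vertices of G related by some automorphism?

G is 2-regular and connected on 7 vertices, i.e. the cycle C_7. The automorphisms of the 7-cycle are exactly the symmetries of a regular 7-gon: the dihedral group D_7, |D_7| = 14. Under this action every vertex can be carried to every other, so G is vertex-transitive.

Yes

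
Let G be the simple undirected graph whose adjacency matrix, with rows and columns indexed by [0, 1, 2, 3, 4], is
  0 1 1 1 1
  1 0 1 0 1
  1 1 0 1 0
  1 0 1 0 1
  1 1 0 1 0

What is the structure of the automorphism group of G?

D_4

Vertex 0 is the unique vertex of degree 4; the remaining 4 vertices each have degree 3 and induce a cycle, so G is the wheel on 5 vertices with hub 0. Every automorphism fixes the hub and acts on the rim 4-cycle, so Aut(G) ≅ Aut(C_4) = D_4 of order 8.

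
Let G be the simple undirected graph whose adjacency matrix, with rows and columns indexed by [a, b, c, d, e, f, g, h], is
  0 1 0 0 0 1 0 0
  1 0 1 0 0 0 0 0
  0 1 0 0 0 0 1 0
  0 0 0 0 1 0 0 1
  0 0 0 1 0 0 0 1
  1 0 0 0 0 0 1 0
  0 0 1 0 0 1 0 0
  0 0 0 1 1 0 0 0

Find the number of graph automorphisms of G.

60

G has two connected components, {a, b, c, f, g} and {d, e, h}; each is 2-regular, so G = C_5 ⊔ C_3. The components are non-isomorphic (different sizes), so Aut(G) = Aut(C_3) × Aut(C_5) = D_3 × D_5 of order 6·10 = 60.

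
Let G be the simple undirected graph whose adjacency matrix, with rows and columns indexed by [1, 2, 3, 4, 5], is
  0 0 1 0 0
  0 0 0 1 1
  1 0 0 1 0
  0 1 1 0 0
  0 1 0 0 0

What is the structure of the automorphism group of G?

The degree sequence is [1, 2, 2, 2, 1]; the two degree-1 vertices 1 and 5 are the ends of a path, so G = P_5. A path has exactly one nontrivial symmetry — reversal — giving Aut(G) of order 2.

the cyclic group of order 2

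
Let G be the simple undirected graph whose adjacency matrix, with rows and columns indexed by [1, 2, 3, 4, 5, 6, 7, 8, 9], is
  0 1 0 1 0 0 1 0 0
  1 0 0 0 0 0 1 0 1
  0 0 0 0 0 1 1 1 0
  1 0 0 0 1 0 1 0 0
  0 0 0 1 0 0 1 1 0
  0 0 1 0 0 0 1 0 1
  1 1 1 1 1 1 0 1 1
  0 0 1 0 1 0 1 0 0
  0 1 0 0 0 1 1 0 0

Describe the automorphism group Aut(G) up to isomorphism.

the dihedral group of order 16

Vertex 7 is the unique vertex of degree 8; the remaining 8 vertices each have degree 3 and induce a cycle, so G is the wheel on 9 vertices with hub 7. With the hub fixed, the remaining symmetry is that of the rim cycle C_8, giving the dihedral group D_8.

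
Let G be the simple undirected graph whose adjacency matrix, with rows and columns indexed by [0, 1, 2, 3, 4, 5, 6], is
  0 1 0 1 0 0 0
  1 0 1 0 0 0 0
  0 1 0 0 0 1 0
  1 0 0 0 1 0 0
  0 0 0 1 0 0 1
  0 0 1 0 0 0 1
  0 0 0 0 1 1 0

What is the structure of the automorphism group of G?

D_7

Every vertex has degree 2 and the graph is connected, so G is the 7-cycle C_7. The automorphisms of the 7-cycle are exactly the symmetries of a regular 7-gon: the dihedral group D_7, |D_7| = 14.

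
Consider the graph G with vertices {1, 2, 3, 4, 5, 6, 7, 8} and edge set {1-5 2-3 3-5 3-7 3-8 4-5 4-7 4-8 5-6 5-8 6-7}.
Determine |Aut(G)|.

Degrees alone do not determine every vertex (e.g. 1 and 2 both have degree 1), but their neighbour-degree multisets differ: N(1) has degrees [5] while N(2) has degrees [4]. Repeating this refinement separates all vertices, so the only automorphism is the identity.

1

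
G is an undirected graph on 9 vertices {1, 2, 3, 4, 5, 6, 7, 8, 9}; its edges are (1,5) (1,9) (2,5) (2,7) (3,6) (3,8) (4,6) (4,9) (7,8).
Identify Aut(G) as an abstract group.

D_9

Every vertex has degree 2 and the graph is connected, so G is the 9-cycle C_9. C_9 has 9 rotations and 9 reflections, so Aut(C_9) ≅ D_9 of order 18.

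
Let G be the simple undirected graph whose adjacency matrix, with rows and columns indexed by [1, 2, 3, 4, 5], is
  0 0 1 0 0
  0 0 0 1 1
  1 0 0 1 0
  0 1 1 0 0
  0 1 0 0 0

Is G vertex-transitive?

No

Automorphisms preserve degree, but G has vertices of degree 1 and vertices of degree 2; no automorphism maps one to the other, so G is not vertex-transitive.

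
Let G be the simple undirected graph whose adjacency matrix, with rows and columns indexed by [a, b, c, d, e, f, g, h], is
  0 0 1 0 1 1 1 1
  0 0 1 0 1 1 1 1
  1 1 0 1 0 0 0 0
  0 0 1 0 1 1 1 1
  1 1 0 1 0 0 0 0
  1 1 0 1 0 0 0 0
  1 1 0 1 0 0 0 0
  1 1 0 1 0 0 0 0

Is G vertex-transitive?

No

Automorphisms preserve degree, but G has vertices of degree 3 and vertices of degree 5; no automorphism maps one to the other, so G is not vertex-transitive.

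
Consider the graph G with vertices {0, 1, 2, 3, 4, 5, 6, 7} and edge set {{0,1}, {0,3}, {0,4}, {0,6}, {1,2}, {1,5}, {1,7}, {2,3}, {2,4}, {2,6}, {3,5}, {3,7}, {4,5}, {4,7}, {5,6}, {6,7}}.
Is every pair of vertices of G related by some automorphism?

Yes

G is 4-regular and bipartite with parts {1, 3, 4, 6} and {0, 2, 5, 7} (each part is independent and every cross-pair is an edge), so G = K_{4,4}. Each part can be permuted independently (S_4 × S_4) and the two equal-size parts can also be swapped, giving (S_4 × S_4) ⋊ Z_2 of order 2·(4!)² = 1152. Under this action every vertex can be carried to every other, so G is vertex-transitive.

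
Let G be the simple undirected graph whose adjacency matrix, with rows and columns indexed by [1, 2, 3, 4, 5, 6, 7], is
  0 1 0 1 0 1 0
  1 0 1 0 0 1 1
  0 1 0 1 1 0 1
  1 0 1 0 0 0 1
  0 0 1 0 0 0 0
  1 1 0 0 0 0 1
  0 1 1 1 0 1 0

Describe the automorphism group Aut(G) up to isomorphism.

The degree sequence is [3, 4, 4, 3, 1, 3, 4]. Checking the degree-preserving permutations of the vertex set shows that none except the identity preserves every edge, so Aut(G) is trivial.

1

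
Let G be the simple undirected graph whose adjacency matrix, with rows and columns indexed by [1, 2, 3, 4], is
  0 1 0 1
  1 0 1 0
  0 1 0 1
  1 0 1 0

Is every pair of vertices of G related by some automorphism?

G is 2-regular and bipartite on 2^2 = 4 vertices with girth 4; it is the hypercube graph Q_2. The symmetry group of the 2-cube is the hyperoctahedral group B_2 = Z_2 ≀ S_2, of order 2^2·2! = 8. Under this action every vertex can be carried to every other, so G is vertex-transitive.

Yes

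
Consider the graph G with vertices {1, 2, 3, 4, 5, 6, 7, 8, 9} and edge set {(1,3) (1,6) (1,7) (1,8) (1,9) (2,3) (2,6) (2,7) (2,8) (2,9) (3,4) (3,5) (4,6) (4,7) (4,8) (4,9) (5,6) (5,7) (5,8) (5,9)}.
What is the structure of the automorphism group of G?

The vertices split by degree into {1, 2, 4, 5} (degree 5) and {3, 6, 7, 8, 9} (degree 4); every edge runs between the two parts, so G is the complete bipartite graph K_{4,5}. Automorphisms preserve the bipartition setwise (since the parts differ in size) and act as S_4 × S_5 within it; |Aut| = 2880.

S_4 × S_5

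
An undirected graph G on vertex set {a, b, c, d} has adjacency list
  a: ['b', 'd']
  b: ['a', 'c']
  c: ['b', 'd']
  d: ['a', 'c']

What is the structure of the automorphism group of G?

Z_2^2 ⋊ S_2

G is 2-regular and bipartite on 2^2 = 4 vertices with girth 4; it is the hypercube graph Q_2. The symmetry group of the 2-cube is the hyperoctahedral group B_2 = Z_2 ≀ S_2, of order 2^2·2! = 8.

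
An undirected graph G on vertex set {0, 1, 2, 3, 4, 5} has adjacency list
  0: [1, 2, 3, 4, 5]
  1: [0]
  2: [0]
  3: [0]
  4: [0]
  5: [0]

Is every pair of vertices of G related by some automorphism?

Vertex 0 is the only vertex of degree 5, so every automorphism fixes it; G is not vertex-transitive.

No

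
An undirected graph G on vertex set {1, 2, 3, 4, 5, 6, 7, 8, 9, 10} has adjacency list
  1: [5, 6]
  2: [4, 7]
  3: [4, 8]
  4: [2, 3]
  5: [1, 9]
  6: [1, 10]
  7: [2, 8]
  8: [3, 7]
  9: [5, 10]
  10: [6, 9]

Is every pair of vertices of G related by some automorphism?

G has two connected components, {2, 3, 4, 7, 8} and {1, 5, 6, 9, 10}; each is 2-regular, so G = C_5 ⊔ C_5. Aut of a disjoint union of two copies of C_5 is the wreath product D_5 ≀ Z_2, of order 2·10² = 200. This group acts transitively on the 10 vertices.

Yes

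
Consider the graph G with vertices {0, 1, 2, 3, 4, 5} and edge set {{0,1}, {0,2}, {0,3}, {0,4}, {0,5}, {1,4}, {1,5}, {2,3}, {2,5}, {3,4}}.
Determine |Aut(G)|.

10

Vertex 0 is the unique vertex of degree 5; the remaining 5 vertices each have degree 3 and induce a cycle, so G is the wheel on 6 vertices with hub 0. Every automorphism fixes the hub and acts on the rim 5-cycle, so Aut(G) ≅ Aut(C_5) = D_5 of order 10.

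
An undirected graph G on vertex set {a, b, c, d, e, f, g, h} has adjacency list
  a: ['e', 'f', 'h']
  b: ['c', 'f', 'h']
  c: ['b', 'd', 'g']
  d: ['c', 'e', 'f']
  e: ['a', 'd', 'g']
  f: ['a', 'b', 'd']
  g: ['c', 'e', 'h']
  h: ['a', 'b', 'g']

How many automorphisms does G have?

G is 3-regular and bipartite on 2^3 = 8 vertices with girth 4; it is the hypercube graph Q_3. The symmetry group of the 3-cube is the hyperoctahedral group B_3 = Z_2 ≀ S_3, of order 2^3·3! = 48.

48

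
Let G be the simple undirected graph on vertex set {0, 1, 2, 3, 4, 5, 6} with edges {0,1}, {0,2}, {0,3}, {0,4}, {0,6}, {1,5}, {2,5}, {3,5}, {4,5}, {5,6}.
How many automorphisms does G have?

240

The vertices split by degree into {0, 5} (degree 5) and {1, 2, 3, 4, 6} (degree 2); every edge runs between the two parts, so G is the complete bipartite graph K_{2,5}. The parts have unequal sizes, so no automorphism swaps them; each part is permuted independently, giving S_2 × S_5 of order 2!·5! = 240.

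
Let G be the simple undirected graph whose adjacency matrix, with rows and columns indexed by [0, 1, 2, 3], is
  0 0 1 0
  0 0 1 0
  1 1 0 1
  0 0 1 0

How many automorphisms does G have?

Vertex 2 has degree 3 and every other vertex has degree 1, so G is the star K_{1,3} with centre 2. Any automorphism fixes the centre and permutes the 3 leaves freely, so Aut(G) ≅ S_3 of order 3! = 6.

6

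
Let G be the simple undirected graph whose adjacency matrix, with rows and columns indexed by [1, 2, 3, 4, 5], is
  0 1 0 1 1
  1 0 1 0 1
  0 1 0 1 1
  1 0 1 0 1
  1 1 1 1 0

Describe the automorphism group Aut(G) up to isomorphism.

Vertex 5 is the unique vertex of degree 4; the remaining 4 vertices each have degree 3 and induce a cycle, so G is the wheel on 5 vertices with hub 5. With the hub fixed, the remaining symmetry is that of the rim cycle C_4, giving the dihedral group D_4.

D_4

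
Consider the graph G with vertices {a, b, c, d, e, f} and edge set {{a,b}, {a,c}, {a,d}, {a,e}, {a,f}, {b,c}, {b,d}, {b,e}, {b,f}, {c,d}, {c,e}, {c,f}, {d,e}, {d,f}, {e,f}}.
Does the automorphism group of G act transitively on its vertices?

All 6 vertices are pairwise adjacent: G = K_6. Every bijection on the vertex set is an automorphism of K_6; hence Aut(K_6) ≅ S_6, order 720. This group acts transitively on the 6 vertices.

Yes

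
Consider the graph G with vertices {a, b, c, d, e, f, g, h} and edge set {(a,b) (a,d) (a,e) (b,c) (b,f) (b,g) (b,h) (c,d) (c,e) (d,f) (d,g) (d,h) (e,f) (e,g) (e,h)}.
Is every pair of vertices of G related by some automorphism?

Automorphisms preserve degree, but G has vertices of degree 3 and vertices of degree 5; no automorphism maps one to the other, so G is not vertex-transitive.

No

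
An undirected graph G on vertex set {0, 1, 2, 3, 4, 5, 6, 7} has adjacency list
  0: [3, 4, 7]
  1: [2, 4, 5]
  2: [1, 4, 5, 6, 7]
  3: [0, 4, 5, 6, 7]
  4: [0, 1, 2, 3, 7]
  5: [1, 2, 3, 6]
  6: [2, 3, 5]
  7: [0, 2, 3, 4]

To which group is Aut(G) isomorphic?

the trivial group

The degree sequence is [3, 3, 5, 5, 5, 4, 3, 4]. Checking the degree-preserving permutations of the vertex set shows that none except the identity preserves every edge, so Aut(G) is trivial.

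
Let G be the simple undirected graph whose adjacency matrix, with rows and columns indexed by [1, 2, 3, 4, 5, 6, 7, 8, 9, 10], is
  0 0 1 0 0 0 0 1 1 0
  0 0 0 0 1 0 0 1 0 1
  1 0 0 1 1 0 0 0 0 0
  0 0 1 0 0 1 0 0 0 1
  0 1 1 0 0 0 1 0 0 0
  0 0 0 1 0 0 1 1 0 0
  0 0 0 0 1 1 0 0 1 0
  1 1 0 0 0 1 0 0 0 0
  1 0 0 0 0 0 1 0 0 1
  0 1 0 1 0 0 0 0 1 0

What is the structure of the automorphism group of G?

G is 3-regular on 10 vertices with no triangles and no 4-cycles (girth 5): this is the Petersen graph. It is a classical fact that the Petersen graph has automorphism group S_5 (order 120), arising from its description as the Kneser graph K(5,2).

the symmetric group S_5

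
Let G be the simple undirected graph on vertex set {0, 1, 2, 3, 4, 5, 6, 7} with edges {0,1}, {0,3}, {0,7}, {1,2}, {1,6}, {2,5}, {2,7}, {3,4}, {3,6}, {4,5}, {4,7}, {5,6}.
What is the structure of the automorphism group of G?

the hyperoctahedral group B_3

G is 3-regular and bipartite on 2^3 = 8 vertices with girth 4; it is the hypercube graph Q_3. Aut(Q_3) consists of the signed permutations of the 3 coordinate axes: 3! permutations times 2^3 sign flips, so |Aut| = 2^3·3! = 48.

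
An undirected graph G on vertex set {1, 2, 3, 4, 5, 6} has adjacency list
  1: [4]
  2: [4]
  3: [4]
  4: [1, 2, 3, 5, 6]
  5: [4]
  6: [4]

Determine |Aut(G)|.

Vertex 4 has degree 5 and every other vertex has degree 1, so G is the star K_{1,5} with centre 4. Any automorphism fixes the centre and permutes the 5 leaves freely, so Aut(G) ≅ S_5 of order 5! = 120.

120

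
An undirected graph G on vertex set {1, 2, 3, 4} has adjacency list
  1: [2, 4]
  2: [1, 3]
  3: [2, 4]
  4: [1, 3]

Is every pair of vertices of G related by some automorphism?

Yes

Every vertex has degree 2 and the graph is connected, so G is the 4-cycle C_4. C_4 has 4 rotations and 4 reflections, so Aut(C_4) ≅ D_4 of order 8. This group acts transitively on the 4 vertices.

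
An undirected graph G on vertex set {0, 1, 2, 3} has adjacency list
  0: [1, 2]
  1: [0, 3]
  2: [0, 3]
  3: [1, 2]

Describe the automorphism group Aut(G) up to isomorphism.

G is 2-regular and bipartite on 2^2 = 4 vertices with girth 4; it is the hypercube graph Q_2. Aut(Q_2) consists of the signed permutations of the 2 coordinate axes: 2! permutations times 2^2 sign flips, so |Aut| = 2^2·2! = 8.

the dihedral group of order 8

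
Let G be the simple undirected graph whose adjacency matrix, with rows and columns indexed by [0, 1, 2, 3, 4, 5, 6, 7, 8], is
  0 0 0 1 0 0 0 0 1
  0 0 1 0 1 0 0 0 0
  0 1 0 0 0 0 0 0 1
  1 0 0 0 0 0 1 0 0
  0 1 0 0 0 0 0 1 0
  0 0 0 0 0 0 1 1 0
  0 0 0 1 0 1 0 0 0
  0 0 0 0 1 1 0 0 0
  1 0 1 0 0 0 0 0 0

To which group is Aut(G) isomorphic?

D_9

G is 2-regular and connected on 9 vertices, i.e. the cycle C_9. The automorphisms of the 9-cycle are exactly the symmetries of a regular 9-gon: the dihedral group D_9, |D_9| = 18.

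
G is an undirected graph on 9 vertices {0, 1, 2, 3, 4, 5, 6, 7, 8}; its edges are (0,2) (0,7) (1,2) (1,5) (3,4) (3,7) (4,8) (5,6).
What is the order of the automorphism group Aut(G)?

The degree sequence is [2, 2, 2, 2, 2, 2, 1, 2, 1]; the two degree-1 vertices 6 and 8 are the ends of a path, so G = P_9. The only nontrivial automorphism of a path is the end-to-end reflection, so Aut(G) ≅ Z_2.

2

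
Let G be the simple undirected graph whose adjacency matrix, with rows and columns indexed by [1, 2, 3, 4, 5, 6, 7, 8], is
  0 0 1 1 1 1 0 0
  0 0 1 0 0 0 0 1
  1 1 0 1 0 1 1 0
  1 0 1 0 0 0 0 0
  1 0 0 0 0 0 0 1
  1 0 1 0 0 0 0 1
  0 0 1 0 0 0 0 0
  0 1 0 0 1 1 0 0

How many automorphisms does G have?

Degrees alone do not determine every vertex (e.g. 2 and 4 both have degree 2), but their neighbour-degree multisets differ: N(2) has degrees [3, 5] while N(4) has degrees [4, 5]. Repeating this refinement separates all vertices, so the only automorphism is the identity.

1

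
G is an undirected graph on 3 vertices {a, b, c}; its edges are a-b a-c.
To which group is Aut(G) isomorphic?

The degree sequence is [2, 1, 1]; the two degree-1 vertices b and c are the ends of a path, so G = P_3. A path has exactly one nontrivial symmetry — reversal — giving Aut(G) of order 2.

the cyclic group of order 2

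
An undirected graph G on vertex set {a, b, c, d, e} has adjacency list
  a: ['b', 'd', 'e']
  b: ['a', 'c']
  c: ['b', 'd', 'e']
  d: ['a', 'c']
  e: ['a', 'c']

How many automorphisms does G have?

The vertices split by degree into {a, c} (degree 3) and {b, d, e} (degree 2); every edge runs between the two parts, so G is the complete bipartite graph K_{2,3}. Automorphisms preserve the bipartition setwise (since the parts differ in size) and act as S_3 × S_2 within it; |Aut| = 12.

12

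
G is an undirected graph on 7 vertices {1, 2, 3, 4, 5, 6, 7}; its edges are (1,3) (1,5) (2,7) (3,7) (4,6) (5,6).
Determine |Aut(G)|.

The degree sequence is [2, 1, 2, 1, 2, 2, 2]; the two degree-1 vertices 2 and 4 are the ends of a path, so G = P_7. The only nontrivial automorphism of a path is the end-to-end reflection, so Aut(G) ≅ Z_2.

2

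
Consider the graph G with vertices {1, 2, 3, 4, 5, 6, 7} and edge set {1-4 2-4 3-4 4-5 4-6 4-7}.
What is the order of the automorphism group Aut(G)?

720

Vertex 4 has degree 6 and every other vertex has degree 1, so G is the star K_{1,6} with centre 4. Any automorphism fixes the centre and permutes the 6 leaves freely, so Aut(G) ≅ S_6 of order 6! = 720.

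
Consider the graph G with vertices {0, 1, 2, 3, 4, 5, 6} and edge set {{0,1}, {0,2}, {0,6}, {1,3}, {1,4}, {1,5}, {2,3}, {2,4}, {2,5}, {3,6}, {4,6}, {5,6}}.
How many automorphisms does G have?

The vertices split by degree into {1, 2, 6} (degree 4) and {0, 3, 4, 5} (degree 3); every edge runs between the two parts, so G is the complete bipartite graph K_{3,4}. Automorphisms preserve the bipartition setwise (since the parts differ in size) and act as S_3 × S_4 within it; |Aut| = 144.

144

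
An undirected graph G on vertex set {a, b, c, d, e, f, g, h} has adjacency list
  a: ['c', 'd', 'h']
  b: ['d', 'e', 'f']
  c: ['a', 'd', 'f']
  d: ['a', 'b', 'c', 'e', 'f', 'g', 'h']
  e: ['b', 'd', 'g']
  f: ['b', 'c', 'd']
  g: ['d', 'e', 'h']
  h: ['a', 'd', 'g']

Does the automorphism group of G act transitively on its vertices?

No

Vertex d is the only vertex of degree 7, so every automorphism fixes it; G is not vertex-transitive.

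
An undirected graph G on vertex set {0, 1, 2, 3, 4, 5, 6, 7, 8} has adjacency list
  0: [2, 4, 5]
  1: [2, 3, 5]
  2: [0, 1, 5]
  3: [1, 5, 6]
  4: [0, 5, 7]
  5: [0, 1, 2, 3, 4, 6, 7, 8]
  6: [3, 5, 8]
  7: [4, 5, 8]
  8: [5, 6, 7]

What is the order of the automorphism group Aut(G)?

16

Vertex 5 is the unique vertex of degree 8; the remaining 8 vertices each have degree 3 and induce a cycle, so G is the wheel on 9 vertices with hub 5. With the hub fixed, the remaining symmetry is that of the rim cycle C_8, giving the dihedral group D_8.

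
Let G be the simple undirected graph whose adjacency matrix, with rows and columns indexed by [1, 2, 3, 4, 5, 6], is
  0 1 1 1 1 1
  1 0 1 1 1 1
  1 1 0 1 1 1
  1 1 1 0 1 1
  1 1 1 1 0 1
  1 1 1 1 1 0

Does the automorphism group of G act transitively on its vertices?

Yes

Every vertex has degree 5, so G is the complete graph K_6. Any permutation of the 6 vertices preserves K_6, so Aut(K_6) = S_6 of order 6! = 720. This group acts transitively on the 6 vertices.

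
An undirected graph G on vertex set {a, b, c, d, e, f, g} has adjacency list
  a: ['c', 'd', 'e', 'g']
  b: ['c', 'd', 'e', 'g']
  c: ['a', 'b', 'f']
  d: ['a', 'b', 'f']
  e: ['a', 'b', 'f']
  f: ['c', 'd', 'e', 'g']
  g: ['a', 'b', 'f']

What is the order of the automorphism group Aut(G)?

The vertices split by degree into {a, b, f} (degree 4) and {c, d, e, g} (degree 3); every edge runs between the two parts, so G is the complete bipartite graph K_{3,4}. Automorphisms preserve the bipartition setwise (since the parts differ in size) and act as S_4 × S_3 within it; |Aut| = 144.

144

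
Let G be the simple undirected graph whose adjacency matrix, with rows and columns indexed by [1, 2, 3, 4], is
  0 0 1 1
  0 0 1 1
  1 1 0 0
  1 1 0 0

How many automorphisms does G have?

G is 2-regular and connected on 4 vertices, i.e. the cycle C_4. The automorphisms of the 4-cycle are exactly the symmetries of a regular 4-gon: the dihedral group D_4, |D_4| = 8.

8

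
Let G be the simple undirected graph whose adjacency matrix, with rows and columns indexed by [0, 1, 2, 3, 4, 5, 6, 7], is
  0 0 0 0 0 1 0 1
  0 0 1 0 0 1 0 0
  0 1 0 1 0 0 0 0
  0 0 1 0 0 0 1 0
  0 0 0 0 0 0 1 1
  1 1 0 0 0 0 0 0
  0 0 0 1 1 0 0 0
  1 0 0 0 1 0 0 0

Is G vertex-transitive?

Yes

G is 2-regular and connected on 8 vertices, i.e. the cycle C_8. The automorphisms of the 8-cycle are exactly the symmetries of a regular 8-gon: the dihedral group D_8, |D_8| = 16. Under this action every vertex can be carried to every other, so G is vertex-transitive.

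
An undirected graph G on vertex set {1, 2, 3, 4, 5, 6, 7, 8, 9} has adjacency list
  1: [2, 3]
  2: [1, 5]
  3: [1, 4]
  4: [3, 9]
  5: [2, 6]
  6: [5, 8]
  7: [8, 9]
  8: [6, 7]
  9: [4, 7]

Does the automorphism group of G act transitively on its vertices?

Yes

Every vertex has degree 2 and the graph is connected, so G is the 9-cycle C_9. The automorphisms of the 9-cycle are exactly the symmetries of a regular 9-gon: the dihedral group D_9, |D_9| = 18. This group acts transitively on the 9 vertices.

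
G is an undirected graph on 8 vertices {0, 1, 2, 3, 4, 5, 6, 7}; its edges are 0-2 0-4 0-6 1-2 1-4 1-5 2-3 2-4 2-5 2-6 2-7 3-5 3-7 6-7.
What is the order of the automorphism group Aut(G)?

14

Vertex 2 is the unique vertex of degree 7; the remaining 7 vertices each have degree 3 and induce a cycle, so G is the wheel on 8 vertices with hub 2. Every automorphism fixes the hub and acts on the rim 7-cycle, so Aut(G) ≅ Aut(C_7) = D_7 of order 14.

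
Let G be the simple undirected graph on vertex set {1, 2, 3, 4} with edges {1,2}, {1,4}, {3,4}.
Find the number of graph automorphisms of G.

The degree sequence is [2, 1, 1, 2]; the two degree-1 vertices 2 and 3 are the ends of a path, so G = P_4. The only nontrivial automorphism of a path is the end-to-end reflection, so Aut(G) ≅ Z_2.

2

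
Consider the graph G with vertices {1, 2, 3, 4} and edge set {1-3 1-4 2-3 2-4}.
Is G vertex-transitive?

G is 2-regular and bipartite on 2^2 = 4 vertices with girth 4; it is the hypercube graph Q_2. The symmetry group of the 2-cube is the hyperoctahedral group B_2 = Z_2 ≀ S_2, of order 2^2·2! = 8. This group acts transitively on the 4 vertices.

Yes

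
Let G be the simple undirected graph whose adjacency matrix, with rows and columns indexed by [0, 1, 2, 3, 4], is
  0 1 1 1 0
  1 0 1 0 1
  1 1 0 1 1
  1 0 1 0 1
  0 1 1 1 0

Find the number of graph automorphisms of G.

Vertex 2 is the unique vertex of degree 4; the remaining 4 vertices each have degree 3 and induce a cycle, so G is the wheel on 5 vertices with hub 2. With the hub fixed, the remaining symmetry is that of the rim cycle C_4, giving the dihedral group D_4.

8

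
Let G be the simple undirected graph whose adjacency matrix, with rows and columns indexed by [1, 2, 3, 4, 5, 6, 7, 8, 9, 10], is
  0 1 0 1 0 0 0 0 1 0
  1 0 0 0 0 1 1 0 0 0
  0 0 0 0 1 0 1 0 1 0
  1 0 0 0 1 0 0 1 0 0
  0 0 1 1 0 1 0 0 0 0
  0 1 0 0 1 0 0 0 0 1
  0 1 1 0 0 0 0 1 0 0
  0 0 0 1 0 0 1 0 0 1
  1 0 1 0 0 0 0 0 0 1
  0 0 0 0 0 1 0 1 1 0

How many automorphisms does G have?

G is 3-regular on 10 vertices with no triangles and no 4-cycles (girth 5): this is the Petersen graph. Viewing the Petersen graph as the Kneser graph K(5,2) — vertices are 2-subsets of {1,…,5}, edges join disjoint pairs — its automorphisms are exactly the permutations of the 5-element set, so Aut ≅ S_5 of order 120.

120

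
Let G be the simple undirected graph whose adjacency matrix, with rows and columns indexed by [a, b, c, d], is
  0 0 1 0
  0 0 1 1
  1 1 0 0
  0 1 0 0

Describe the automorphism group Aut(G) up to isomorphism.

the cyclic group of order 2

The degree sequence is [1, 2, 2, 1]; the two degree-1 vertices a and d are the ends of a path, so G = P_4. A path has exactly one nontrivial symmetry — reversal — giving Aut(G) of order 2.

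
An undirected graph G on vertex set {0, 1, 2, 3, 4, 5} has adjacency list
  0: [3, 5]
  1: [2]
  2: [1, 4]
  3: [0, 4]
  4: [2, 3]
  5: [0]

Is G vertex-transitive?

No

Automorphisms preserve degree, but G has vertices of degree 1 and vertices of degree 2; no automorphism maps one to the other, so G is not vertex-transitive.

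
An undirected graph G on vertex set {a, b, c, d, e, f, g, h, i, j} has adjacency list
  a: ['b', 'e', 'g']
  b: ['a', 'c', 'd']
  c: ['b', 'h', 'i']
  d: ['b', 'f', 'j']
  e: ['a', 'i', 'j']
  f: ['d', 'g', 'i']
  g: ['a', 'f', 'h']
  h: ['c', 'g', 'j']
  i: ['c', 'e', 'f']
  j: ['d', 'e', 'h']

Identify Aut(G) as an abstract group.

G is 3-regular on 10 vertices with no triangles and no 4-cycles (girth 5): this is the Petersen graph. It is a classical fact that the Petersen graph has automorphism group S_5 (order 120), arising from its description as the Kneser graph K(5,2).

S_5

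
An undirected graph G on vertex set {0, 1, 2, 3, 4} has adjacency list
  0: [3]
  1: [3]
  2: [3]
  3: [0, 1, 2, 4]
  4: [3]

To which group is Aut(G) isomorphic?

Vertex 3 has degree 4 and every other vertex has degree 1, so G is the star K_{1,4} with centre 3. The 4 leaves are pairwise interchangeable while the centre is fixed, giving Aut(G) = S_4.

the symmetric group on 4 letters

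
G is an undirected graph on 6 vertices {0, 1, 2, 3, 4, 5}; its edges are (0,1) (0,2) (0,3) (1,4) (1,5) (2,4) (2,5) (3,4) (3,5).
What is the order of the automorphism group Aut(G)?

72

G is 3-regular and bipartite with parts {0, 4, 5} and {1, 2, 3} (each part is independent and every cross-pair is an edge), so G = K_{3,3}. Each part can be permuted independently (S_3 × S_3) and the two equal-size parts can also be swapped, giving (S_3 × S_3) ⋊ Z_2 of order 2·(3!)² = 72.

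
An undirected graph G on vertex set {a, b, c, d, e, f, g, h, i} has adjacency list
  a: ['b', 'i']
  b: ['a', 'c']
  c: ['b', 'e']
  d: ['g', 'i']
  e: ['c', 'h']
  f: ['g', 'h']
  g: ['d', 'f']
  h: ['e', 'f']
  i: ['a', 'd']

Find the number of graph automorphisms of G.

18

Every vertex has degree 2 and the graph is connected, so G is the 9-cycle C_9. The automorphisms of the 9-cycle are exactly the symmetries of a regular 9-gon: the dihedral group D_9, |D_9| = 18.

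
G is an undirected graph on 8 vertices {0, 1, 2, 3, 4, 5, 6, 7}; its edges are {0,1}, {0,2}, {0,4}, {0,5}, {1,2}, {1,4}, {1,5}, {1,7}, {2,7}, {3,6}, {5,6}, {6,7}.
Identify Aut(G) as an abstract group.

The degree sequence is [4, 5, 3, 1, 2, 3, 3, 3]. Checking the degree-preserving permutations of the vertex set shows that none except the identity preserves every edge, so Aut(G) is trivial.

1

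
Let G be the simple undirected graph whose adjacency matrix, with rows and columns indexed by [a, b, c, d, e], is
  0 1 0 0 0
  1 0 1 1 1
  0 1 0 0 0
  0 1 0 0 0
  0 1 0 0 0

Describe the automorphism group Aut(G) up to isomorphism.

Vertex b has degree 4 and every other vertex has degree 1, so G is the star K_{1,4} with centre b. The 4 leaves are pairwise interchangeable while the centre is fixed, giving Aut(G) = S_4.

S_4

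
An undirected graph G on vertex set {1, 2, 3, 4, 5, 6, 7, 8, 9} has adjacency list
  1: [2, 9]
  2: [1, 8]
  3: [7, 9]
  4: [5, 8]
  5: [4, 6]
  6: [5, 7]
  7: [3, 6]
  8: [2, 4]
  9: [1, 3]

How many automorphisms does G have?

Every vertex has degree 2 and the graph is connected, so G is the 9-cycle C_9. C_9 has 9 rotations and 9 reflections, so Aut(C_9) ≅ D_9 of order 18.

18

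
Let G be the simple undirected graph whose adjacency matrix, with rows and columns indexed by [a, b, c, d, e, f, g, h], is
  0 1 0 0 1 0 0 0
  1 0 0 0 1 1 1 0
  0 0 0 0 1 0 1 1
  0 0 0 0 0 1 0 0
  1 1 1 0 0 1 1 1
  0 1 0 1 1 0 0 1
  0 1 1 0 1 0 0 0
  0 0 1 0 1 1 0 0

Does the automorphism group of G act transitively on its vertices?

No

Vertex a is the only vertex of degree 2, so every automorphism fixes it; G is not vertex-transitive.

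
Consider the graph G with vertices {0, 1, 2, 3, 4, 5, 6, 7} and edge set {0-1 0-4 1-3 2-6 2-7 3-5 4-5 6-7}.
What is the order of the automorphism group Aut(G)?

G has two connected components, {0, 1, 3, 4, 5} and {2, 6, 7}; each is 2-regular, so G = C_5 ⊔ C_3. The components are non-isomorphic (different sizes), so Aut(G) = Aut(C_5) × Aut(C_3) = D_5 × D_3 of order 10·6 = 60.

60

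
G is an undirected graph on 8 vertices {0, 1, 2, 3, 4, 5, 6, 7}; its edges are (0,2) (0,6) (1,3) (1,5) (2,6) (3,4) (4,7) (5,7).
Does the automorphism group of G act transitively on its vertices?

No

G has two connected components, {1, 3, 4, 5, 7} and {0, 2, 6}; each is 2-regular, so G = C_5 ⊔ C_3. The orbit of 0 under Aut(G) is {0, 2, 6}, which does not contain 1, so G is not vertex-transitive.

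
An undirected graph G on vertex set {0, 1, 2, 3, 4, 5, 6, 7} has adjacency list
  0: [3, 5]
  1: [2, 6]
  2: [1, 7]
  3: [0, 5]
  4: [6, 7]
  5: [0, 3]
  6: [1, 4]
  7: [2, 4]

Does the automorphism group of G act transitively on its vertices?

G has two connected components, {1, 2, 4, 6, 7} and {0, 3, 5}; each is 2-regular, so G = C_5 ⊔ C_3. The orbit of 0 under Aut(G) is {0, 3, 5}, which does not contain 1, so G is not vertex-transitive.

No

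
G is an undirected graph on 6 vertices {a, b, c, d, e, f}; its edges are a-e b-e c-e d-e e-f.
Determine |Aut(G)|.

Vertex e has degree 5 and every other vertex has degree 1, so G is the star K_{1,5} with centre e. Any automorphism fixes the centre and permutes the 5 leaves freely, so Aut(G) ≅ S_5 of order 5! = 120.

120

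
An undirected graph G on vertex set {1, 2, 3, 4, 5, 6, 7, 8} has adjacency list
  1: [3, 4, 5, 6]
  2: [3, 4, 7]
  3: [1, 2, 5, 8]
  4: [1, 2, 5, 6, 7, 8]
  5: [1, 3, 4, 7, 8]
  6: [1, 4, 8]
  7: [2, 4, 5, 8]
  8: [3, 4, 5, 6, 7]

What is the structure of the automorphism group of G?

{e}

Degrees alone do not determine every vertex (e.g. 1 and 3 both have degree 4), but their neighbour-degree multisets differ: N(1) has degrees [3, 4, 5, 6] while N(3) has degrees [3, 4, 5, 5]. Repeating this refinement separates all vertices, so the only automorphism is the identity.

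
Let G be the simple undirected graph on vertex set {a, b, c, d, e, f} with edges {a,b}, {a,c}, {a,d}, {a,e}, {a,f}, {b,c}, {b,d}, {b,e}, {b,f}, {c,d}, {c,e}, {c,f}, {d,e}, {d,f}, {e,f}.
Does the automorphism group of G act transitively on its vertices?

Yes

Every vertex has degree 5, so G is the complete graph K_6. Any permutation of the 6 vertices preserves K_6, so Aut(K_6) = S_6 of order 6! = 720. This group acts transitively on the 6 vertices.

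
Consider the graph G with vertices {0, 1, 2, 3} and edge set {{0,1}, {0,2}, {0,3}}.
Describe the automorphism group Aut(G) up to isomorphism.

the symmetric group on 3 letters

Vertex 0 has degree 3 and every other vertex has degree 1, so G is the star K_{1,3} with centre 0. Any automorphism fixes the centre and permutes the 3 leaves freely, so Aut(G) ≅ S_3 of order 3! = 6.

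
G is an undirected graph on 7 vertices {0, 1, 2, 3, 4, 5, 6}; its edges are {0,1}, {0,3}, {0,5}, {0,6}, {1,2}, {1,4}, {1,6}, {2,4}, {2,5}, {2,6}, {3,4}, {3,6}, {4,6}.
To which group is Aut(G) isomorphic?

1

Degrees alone do not determine every vertex (e.g. 0 and 1 both have degree 4), but their neighbour-degree multisets differ: N(0) has degrees [2, 3, 4, 5] while N(1) has degrees [4, 4, 4, 5]. Repeating this refinement separates all vertices, so the only automorphism is the identity.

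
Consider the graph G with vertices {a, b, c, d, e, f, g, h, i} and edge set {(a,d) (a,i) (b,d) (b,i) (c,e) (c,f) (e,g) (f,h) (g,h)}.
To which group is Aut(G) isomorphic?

G has two connected components, {c, e, f, g, h} and {a, b, d, i}; each is 2-regular, so G = C_5 ⊔ C_4. The components are non-isomorphic (different sizes), so Aut(G) = Aut(C_4) × Aut(C_5) = D_4 × D_5 of order 8·10 = 80.

D_4 × D_5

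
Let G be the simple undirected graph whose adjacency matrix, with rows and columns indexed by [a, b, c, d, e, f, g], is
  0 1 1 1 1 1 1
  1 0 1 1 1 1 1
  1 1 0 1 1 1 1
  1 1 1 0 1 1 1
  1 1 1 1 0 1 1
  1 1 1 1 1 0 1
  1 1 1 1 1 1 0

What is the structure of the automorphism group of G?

All 7 vertices are pairwise adjacent: G = K_7. Every bijection on the vertex set is an automorphism of K_7; hence Aut(K_7) ≅ S_7, order 5040.

the symmetric group on 7 letters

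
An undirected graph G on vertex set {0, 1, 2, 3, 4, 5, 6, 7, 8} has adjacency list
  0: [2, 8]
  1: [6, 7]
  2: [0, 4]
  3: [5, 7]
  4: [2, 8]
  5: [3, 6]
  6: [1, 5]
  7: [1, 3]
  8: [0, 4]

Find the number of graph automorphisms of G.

G has two connected components, {1, 3, 5, 6, 7} and {0, 2, 4, 8}; each is 2-regular, so G = C_5 ⊔ C_4. The components are non-isomorphic (different sizes), so Aut(G) = Aut(C_4) × Aut(C_5) = D_4 × D_5 of order 8·10 = 80.

80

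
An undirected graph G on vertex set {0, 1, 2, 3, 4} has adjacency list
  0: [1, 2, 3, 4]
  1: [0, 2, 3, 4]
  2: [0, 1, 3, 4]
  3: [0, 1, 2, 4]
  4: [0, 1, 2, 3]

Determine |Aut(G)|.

Every vertex has degree 4, so G is the complete graph K_5. Any permutation of the 5 vertices preserves K_5, so Aut(K_5) = S_5 of order 5! = 120.

120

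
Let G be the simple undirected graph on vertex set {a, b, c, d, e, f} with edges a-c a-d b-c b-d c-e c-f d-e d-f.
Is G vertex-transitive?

No

Automorphisms preserve degree, but G has vertices of degree 2 and vertices of degree 4; no automorphism maps one to the other, so G is not vertex-transitive.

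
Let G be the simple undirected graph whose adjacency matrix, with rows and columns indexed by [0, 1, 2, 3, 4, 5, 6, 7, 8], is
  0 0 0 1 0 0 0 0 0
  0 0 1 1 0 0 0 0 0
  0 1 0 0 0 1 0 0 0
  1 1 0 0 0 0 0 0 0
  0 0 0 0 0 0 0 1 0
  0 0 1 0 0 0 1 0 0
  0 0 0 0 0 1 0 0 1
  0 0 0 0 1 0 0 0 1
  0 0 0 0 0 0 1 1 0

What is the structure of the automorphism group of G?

C_2

The degree sequence is [1, 2, 2, 2, 1, 2, 2, 2, 2]; the two degree-1 vertices 0 and 4 are the ends of a path, so G = P_9. The only nontrivial automorphism of a path is the end-to-end reflection, so Aut(G) ≅ Z_2.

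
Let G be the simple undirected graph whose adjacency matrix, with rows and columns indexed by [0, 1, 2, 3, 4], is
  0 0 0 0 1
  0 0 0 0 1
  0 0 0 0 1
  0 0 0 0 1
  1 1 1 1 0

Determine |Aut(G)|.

24

Vertex 4 has degree 4 and every other vertex has degree 1, so G is the star K_{1,4} with centre 4. The 4 leaves are pairwise interchangeable while the centre is fixed, giving Aut(G) = S_4.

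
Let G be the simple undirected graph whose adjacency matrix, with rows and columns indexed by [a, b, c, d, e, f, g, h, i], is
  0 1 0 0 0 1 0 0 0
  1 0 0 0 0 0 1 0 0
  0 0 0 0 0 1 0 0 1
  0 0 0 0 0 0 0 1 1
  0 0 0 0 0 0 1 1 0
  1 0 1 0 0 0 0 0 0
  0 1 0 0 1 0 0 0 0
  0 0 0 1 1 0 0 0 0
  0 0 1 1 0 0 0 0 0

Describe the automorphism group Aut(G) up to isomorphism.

Every vertex has degree 2 and the graph is connected, so G is the 9-cycle C_9. The automorphisms of the 9-cycle are exactly the symmetries of a regular 9-gon: the dihedral group D_9, |D_9| = 18.

the dihedral group of order 18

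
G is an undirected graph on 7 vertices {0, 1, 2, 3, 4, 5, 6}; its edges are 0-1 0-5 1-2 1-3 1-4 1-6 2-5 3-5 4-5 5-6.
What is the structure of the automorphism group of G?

The vertices split by degree into {1, 5} (degree 5) and {0, 2, 3, 4, 6} (degree 2); every edge runs between the two parts, so G is the complete bipartite graph K_{2,5}. Automorphisms preserve the bipartition setwise (since the parts differ in size) and act as S_2 × S_5 within it; |Aut| = 240.

S_2 × S_5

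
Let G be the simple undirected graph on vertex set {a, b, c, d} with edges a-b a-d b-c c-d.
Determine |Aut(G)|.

G is 2-regular and connected on 4 vertices, i.e. the cycle C_4. The automorphisms of the 4-cycle are exactly the symmetries of a regular 4-gon: the dihedral group D_4, |D_4| = 8.

8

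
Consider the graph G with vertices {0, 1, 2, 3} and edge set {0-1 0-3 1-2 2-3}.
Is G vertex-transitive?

Yes

G is 2-regular and bipartite on 2^2 = 4 vertices with girth 4; it is the hypercube graph Q_2. Aut(Q_2) consists of the signed permutations of the 2 coordinate axes: 2! permutations times 2^2 sign flips, so |Aut| = 2^2·2! = 8. Under this action every vertex can be carried to every other, so G is vertex-transitive.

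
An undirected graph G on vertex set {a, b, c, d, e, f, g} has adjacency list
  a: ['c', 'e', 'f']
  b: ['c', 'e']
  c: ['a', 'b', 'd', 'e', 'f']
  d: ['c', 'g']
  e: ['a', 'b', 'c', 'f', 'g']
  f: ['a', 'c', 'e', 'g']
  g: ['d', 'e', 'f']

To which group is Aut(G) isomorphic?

Degrees alone do not determine every vertex (e.g. a and g both have degree 3), but their neighbour-degree multisets differ: N(a) has degrees [4, 5, 5] while N(g) has degrees [2, 4, 5]. Repeating this refinement separates all vertices, so the only automorphism is the identity.

1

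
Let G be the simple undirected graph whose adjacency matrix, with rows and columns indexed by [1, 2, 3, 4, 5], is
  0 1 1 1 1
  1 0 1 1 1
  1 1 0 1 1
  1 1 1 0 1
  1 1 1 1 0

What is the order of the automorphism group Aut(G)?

All 5 vertices are pairwise adjacent: G = K_5. Any permutation of the 5 vertices preserves K_5, so Aut(K_5) = S_5 of order 5! = 120.

120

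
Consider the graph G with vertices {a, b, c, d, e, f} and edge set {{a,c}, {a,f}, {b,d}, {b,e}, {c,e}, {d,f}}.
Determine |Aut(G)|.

Every vertex has degree 2 and the graph is connected, so G is the 6-cycle C_6. C_6 has 6 rotations and 6 reflections, so Aut(C_6) ≅ D_6 of order 12.

12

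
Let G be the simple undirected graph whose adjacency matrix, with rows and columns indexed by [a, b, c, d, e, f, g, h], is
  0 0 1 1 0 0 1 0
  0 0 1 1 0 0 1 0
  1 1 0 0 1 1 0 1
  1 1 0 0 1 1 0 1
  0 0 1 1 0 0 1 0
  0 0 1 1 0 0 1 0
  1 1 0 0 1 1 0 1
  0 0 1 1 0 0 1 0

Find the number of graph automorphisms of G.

720

The vertices split by degree into {c, d, g} (degree 5) and {a, b, e, f, h} (degree 3); every edge runs between the two parts, so G is the complete bipartite graph K_{3,5}. The parts have unequal sizes, so no automorphism swaps them; each part is permuted independently, giving S_5 × S_3 of order 5!·3! = 720.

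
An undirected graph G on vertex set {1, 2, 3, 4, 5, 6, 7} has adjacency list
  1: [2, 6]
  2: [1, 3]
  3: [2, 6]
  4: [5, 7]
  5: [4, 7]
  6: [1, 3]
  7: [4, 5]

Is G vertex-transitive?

No

G has two connected components, {1, 2, 3, 6} and {4, 5, 7}; each is 2-regular, so G = C_4 ⊔ C_3. The orbit of 1 under Aut(G) is {1, 2, 3, 6}, which does not contain 4, so G is not vertex-transitive.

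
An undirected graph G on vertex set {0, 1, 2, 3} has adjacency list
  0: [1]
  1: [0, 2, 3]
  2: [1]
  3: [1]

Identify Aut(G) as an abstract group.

the symmetric group on 3 letters

Vertex 1 has degree 3 and every other vertex has degree 1, so G is the star K_{1,3} with centre 1. Any automorphism fixes the centre and permutes the 3 leaves freely, so Aut(G) ≅ S_3 of order 3! = 6.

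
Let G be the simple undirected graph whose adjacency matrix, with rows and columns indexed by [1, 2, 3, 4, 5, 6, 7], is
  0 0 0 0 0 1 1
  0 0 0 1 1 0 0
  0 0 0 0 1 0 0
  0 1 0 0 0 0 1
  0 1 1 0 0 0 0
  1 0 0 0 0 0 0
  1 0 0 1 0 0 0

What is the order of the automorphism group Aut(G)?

The degree sequence is [2, 2, 1, 2, 2, 1, 2]; the two degree-1 vertices 3 and 6 are the ends of a path, so G = P_7. A path has exactly one nontrivial symmetry — reversal — giving Aut(G) of order 2.

2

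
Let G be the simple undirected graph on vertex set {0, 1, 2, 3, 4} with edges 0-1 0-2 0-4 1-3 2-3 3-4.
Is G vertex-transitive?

No

Automorphisms preserve degree, but G has vertices of degree 2 and vertices of degree 3; no automorphism maps one to the other, so G is not vertex-transitive.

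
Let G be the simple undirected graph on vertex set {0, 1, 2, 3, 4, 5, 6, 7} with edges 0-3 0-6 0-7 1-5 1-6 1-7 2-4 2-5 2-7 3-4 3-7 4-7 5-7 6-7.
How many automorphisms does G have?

Vertex 7 is the unique vertex of degree 7; the remaining 7 vertices each have degree 3 and induce a cycle, so G is the wheel on 8 vertices with hub 7. Every automorphism fixes the hub and acts on the rim 7-cycle, so Aut(G) ≅ Aut(C_7) = D_7 of order 14.

14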